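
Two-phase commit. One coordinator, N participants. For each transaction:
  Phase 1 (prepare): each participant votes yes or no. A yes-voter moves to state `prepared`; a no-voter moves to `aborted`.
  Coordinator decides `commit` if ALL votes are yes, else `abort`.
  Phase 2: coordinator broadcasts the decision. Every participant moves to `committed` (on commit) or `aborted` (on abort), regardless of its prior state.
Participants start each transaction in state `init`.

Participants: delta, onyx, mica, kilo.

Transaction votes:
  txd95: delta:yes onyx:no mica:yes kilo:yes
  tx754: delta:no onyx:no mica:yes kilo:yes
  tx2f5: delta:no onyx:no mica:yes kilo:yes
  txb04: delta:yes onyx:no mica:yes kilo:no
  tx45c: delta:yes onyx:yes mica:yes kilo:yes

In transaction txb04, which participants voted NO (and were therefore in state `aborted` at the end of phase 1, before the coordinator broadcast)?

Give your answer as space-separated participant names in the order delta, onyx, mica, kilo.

Txn txb04 phase 1: delta yes -> prepared; onyx no -> aborted; mica yes -> prepared; kilo no -> aborted

Answer: onyx kilo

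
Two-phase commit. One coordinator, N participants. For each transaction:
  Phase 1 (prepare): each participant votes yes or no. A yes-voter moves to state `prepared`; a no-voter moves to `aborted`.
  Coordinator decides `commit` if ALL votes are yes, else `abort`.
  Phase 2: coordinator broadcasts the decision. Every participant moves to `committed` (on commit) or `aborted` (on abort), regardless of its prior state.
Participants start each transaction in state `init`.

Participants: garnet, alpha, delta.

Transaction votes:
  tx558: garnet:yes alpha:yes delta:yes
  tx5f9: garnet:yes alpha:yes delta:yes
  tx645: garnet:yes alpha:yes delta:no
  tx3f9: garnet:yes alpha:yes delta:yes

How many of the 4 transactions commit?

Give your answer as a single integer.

tx558: all yes -> commit (commits=1)
tx5f9: all yes -> commit (commits=2)
tx645: no from delta -> abort (commits=2)
tx3f9: all yes -> commit (commits=3)

Answer: 3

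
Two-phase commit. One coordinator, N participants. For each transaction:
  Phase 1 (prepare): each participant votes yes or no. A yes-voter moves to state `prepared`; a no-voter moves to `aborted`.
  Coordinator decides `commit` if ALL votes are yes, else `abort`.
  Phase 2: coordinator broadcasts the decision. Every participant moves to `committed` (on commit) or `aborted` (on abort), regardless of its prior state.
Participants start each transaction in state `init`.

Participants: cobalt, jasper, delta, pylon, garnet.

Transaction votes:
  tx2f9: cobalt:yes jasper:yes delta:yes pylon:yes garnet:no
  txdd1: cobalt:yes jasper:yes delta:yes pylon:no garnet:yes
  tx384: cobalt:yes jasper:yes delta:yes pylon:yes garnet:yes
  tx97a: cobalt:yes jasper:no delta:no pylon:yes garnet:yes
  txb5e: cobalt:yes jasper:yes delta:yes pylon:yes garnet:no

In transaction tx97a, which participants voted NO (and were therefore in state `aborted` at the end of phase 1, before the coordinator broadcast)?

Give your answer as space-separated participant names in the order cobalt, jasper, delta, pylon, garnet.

Txn tx97a phase 1: cobalt yes -> prepared; jasper no -> aborted; delta no -> aborted; pylon yes -> prepared; garnet yes -> prepared

Answer: jasper delta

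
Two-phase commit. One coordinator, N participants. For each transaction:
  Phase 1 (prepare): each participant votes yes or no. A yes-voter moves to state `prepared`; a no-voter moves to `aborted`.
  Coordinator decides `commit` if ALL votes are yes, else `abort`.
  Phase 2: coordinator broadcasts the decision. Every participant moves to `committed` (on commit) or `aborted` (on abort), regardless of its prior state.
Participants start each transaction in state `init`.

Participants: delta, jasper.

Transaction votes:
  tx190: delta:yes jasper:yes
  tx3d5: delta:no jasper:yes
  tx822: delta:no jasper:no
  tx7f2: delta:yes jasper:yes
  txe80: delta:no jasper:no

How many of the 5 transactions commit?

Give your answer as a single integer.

Answer: 2

Derivation:
tx190: all yes -> commit (commits=1)
tx3d5: no from delta -> abort (commits=1)
tx822: no from delta, jasper -> abort (commits=1)
tx7f2: all yes -> commit (commits=2)
txe80: no from delta, jasper -> abort (commits=2)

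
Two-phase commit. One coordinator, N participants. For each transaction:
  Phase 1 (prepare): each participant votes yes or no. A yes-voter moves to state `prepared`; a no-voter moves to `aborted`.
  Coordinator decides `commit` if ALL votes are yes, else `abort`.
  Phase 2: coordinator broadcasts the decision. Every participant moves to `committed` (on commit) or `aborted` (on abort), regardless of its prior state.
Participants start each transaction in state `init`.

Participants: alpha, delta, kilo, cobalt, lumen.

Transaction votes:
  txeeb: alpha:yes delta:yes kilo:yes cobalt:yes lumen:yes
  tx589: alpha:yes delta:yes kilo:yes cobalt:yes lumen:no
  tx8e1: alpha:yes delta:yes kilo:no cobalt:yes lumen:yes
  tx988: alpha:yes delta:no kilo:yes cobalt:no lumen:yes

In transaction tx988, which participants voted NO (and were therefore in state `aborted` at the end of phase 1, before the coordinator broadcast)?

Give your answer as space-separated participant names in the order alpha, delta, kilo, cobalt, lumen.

Answer: delta cobalt

Derivation:
Txn tx988 phase 1: alpha yes -> prepared; delta no -> aborted; kilo yes -> prepared; cobalt no -> aborted; lumen yes -> prepared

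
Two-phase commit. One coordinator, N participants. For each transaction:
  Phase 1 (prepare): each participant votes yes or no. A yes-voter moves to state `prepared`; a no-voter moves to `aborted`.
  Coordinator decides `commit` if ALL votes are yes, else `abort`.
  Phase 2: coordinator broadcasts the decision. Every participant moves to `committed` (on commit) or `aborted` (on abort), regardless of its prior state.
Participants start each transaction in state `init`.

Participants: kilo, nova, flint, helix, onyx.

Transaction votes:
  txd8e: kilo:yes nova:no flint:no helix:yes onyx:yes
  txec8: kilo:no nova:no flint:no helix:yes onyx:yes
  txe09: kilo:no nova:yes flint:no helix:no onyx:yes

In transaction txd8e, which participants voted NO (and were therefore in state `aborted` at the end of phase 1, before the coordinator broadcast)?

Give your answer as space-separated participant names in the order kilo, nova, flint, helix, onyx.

Answer: nova flint

Derivation:
Txn txd8e phase 1: kilo yes -> prepared; nova no -> aborted; flint no -> aborted; helix yes -> prepared; onyx yes -> prepared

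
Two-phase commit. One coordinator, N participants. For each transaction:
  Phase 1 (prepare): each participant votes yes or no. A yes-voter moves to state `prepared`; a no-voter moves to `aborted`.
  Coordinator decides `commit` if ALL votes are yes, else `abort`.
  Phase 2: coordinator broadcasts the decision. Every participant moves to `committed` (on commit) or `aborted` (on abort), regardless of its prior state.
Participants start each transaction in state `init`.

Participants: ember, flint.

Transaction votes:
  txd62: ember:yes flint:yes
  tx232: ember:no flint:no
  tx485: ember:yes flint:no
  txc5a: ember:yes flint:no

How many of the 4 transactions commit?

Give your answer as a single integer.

Answer: 1

Derivation:
txd62: all yes -> commit (commits=1)
tx232: no from ember, flint -> abort (commits=1)
tx485: no from flint -> abort (commits=1)
txc5a: no from flint -> abort (commits=1)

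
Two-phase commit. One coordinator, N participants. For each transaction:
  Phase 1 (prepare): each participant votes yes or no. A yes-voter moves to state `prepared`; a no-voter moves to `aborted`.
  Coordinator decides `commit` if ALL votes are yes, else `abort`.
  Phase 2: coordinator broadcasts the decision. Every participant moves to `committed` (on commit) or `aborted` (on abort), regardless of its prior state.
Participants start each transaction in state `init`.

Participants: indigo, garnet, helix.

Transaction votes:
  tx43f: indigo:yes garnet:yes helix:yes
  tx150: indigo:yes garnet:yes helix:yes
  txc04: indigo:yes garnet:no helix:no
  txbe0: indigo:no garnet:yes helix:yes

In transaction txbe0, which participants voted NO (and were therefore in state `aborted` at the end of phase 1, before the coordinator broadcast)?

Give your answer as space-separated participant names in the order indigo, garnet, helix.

Txn txbe0 phase 1: indigo no -> aborted; garnet yes -> prepared; helix yes -> prepared

Answer: indigo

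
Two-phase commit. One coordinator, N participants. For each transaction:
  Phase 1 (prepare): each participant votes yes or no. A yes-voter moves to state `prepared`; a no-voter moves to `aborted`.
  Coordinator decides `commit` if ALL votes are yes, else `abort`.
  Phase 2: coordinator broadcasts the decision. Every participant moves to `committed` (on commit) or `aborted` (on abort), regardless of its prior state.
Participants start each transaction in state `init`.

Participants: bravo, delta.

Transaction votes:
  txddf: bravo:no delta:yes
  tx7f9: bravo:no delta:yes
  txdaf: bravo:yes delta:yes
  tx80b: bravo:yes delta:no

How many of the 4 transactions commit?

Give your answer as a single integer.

Answer: 1

Derivation:
txddf: no from bravo -> abort (commits=0)
tx7f9: no from bravo -> abort (commits=0)
txdaf: all yes -> commit (commits=1)
tx80b: no from delta -> abort (commits=1)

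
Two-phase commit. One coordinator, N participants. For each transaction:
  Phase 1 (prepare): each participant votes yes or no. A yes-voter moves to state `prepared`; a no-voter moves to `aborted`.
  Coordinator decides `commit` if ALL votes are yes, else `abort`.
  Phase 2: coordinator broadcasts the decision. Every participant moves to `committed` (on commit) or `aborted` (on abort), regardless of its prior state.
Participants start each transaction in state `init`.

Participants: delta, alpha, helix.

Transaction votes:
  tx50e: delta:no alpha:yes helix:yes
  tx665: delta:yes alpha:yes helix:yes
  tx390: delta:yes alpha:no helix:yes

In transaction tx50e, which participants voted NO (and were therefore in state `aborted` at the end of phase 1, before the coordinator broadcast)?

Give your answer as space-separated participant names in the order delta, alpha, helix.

Txn tx50e phase 1: delta no -> aborted; alpha yes -> prepared; helix yes -> prepared

Answer: delta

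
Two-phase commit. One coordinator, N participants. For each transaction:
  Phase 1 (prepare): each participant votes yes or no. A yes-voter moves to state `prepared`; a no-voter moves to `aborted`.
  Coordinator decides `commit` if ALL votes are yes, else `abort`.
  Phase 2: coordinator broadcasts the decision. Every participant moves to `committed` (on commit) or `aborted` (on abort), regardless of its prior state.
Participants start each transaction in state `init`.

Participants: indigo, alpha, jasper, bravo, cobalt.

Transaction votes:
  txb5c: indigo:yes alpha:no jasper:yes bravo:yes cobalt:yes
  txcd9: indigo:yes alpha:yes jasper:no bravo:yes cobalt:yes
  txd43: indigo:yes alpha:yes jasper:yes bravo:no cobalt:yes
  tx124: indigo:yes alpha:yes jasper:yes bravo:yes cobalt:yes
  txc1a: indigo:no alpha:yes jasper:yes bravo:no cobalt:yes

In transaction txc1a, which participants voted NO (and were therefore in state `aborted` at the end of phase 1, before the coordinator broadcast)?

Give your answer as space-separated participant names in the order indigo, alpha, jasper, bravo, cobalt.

Txn txc1a phase 1: indigo no -> aborted; alpha yes -> prepared; jasper yes -> prepared; bravo no -> aborted; cobalt yes -> prepared

Answer: indigo bravo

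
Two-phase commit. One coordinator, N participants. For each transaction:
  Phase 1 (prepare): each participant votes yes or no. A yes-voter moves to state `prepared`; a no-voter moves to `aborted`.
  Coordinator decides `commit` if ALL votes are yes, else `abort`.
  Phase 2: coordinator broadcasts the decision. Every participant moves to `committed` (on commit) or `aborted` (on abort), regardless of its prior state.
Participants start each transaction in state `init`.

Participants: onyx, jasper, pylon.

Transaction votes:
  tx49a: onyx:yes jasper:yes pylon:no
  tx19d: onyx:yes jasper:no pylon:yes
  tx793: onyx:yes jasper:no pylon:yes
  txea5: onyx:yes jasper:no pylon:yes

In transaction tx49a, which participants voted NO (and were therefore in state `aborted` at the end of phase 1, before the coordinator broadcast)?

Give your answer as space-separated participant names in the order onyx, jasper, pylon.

Answer: pylon

Derivation:
Txn tx49a phase 1: onyx yes -> prepared; jasper yes -> prepared; pylon no -> aborted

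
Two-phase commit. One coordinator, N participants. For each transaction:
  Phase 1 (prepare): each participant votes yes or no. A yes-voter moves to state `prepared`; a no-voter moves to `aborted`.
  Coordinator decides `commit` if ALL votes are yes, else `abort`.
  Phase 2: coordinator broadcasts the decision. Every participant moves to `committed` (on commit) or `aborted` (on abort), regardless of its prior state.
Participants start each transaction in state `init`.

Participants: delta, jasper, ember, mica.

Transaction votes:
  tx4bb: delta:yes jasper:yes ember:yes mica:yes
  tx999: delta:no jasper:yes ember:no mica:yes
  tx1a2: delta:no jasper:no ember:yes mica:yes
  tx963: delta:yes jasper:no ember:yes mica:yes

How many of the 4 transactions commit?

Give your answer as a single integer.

Answer: 1

Derivation:
tx4bb: all yes -> commit (commits=1)
tx999: no from delta, ember -> abort (commits=1)
tx1a2: no from delta, jasper -> abort (commits=1)
tx963: no from jasper -> abort (commits=1)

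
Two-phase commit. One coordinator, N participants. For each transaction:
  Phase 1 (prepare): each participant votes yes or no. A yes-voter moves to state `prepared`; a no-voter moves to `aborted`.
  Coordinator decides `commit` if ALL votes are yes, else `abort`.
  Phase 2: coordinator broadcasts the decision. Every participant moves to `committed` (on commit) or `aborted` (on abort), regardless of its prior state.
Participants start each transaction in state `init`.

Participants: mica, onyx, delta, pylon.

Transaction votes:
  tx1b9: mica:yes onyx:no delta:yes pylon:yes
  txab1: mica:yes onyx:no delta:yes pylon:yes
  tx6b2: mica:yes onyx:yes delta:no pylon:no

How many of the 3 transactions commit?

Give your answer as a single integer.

tx1b9: no from onyx -> abort (commits=0)
txab1: no from onyx -> abort (commits=0)
tx6b2: no from delta, pylon -> abort (commits=0)

Answer: 0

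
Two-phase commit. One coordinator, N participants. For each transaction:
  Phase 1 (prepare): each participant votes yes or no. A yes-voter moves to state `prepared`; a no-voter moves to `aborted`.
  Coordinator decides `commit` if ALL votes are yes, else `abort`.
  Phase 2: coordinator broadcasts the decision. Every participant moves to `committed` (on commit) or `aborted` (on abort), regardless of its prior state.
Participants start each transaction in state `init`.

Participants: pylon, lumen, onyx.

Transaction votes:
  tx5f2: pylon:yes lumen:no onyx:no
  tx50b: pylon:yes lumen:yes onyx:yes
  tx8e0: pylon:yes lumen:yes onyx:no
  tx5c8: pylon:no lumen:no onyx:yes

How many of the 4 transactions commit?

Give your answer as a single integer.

tx5f2: no from lumen, onyx -> abort (commits=0)
tx50b: all yes -> commit (commits=1)
tx8e0: no from onyx -> abort (commits=1)
tx5c8: no from pylon, lumen -> abort (commits=1)

Answer: 1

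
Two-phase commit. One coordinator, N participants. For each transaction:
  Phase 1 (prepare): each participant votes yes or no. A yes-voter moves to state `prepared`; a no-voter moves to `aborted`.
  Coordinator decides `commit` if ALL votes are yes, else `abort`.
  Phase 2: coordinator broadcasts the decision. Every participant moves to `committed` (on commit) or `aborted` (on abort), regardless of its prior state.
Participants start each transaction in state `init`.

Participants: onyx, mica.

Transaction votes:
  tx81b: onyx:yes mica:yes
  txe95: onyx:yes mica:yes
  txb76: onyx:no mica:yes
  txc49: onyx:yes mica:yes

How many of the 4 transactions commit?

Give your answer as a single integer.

tx81b: all yes -> commit (commits=1)
txe95: all yes -> commit (commits=2)
txb76: no from onyx -> abort (commits=2)
txc49: all yes -> commit (commits=3)

Answer: 3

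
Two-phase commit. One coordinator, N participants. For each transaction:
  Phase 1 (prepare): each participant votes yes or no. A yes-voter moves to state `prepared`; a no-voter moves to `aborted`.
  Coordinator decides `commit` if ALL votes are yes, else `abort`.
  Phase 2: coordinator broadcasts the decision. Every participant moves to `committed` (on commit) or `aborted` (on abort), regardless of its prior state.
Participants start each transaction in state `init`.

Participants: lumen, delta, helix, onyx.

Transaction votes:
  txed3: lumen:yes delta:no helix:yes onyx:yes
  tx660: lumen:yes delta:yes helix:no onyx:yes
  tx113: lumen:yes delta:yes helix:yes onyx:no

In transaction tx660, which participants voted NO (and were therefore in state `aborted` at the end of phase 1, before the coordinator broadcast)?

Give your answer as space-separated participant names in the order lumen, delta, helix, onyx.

Txn tx660 phase 1: lumen yes -> prepared; delta yes -> prepared; helix no -> aborted; onyx yes -> prepared

Answer: helix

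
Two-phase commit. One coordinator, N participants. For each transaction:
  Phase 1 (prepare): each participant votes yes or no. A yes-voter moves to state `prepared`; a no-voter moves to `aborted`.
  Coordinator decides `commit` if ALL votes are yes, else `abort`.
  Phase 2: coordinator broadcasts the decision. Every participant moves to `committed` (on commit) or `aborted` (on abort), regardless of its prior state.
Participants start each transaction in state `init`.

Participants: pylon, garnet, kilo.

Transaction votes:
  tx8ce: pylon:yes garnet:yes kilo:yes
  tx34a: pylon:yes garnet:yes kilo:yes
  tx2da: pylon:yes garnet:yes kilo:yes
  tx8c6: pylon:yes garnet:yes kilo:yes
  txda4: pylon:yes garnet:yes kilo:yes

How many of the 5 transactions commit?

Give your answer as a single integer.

Answer: 5

Derivation:
tx8ce: all yes -> commit (commits=1)
tx34a: all yes -> commit (commits=2)
tx2da: all yes -> commit (commits=3)
tx8c6: all yes -> commit (commits=4)
txda4: all yes -> commit (commits=5)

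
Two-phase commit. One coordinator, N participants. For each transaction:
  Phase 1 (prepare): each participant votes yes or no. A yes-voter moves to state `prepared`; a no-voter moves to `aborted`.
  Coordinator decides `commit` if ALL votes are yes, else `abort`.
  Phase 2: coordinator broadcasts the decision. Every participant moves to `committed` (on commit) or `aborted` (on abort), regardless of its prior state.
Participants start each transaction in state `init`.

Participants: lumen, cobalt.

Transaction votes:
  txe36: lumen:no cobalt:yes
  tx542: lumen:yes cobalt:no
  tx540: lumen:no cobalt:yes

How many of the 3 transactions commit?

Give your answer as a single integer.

txe36: no from lumen -> abort (commits=0)
tx542: no from cobalt -> abort (commits=0)
tx540: no from lumen -> abort (commits=0)

Answer: 0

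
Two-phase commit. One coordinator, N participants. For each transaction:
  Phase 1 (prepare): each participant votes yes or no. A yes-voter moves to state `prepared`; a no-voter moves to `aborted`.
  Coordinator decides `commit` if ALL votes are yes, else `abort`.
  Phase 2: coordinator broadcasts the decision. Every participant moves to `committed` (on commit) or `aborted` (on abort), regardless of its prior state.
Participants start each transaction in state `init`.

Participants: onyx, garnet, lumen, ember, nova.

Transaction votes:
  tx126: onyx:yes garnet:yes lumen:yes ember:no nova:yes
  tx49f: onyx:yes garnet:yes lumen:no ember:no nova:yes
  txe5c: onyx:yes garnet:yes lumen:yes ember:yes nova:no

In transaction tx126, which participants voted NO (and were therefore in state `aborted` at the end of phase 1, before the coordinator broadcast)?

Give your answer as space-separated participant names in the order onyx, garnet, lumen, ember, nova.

Answer: ember

Derivation:
Txn tx126 phase 1: onyx yes -> prepared; garnet yes -> prepared; lumen yes -> prepared; ember no -> aborted; nova yes -> prepared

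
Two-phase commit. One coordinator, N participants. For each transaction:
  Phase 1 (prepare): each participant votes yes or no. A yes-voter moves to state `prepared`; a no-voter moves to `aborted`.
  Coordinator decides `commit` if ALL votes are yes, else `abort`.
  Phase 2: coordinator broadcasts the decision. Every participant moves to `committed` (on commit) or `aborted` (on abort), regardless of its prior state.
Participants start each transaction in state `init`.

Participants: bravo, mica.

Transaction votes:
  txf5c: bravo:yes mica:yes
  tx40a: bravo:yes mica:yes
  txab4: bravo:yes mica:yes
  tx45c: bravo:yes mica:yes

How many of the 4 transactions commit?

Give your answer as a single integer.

txf5c: all yes -> commit (commits=1)
tx40a: all yes -> commit (commits=2)
txab4: all yes -> commit (commits=3)
tx45c: all yes -> commit (commits=4)

Answer: 4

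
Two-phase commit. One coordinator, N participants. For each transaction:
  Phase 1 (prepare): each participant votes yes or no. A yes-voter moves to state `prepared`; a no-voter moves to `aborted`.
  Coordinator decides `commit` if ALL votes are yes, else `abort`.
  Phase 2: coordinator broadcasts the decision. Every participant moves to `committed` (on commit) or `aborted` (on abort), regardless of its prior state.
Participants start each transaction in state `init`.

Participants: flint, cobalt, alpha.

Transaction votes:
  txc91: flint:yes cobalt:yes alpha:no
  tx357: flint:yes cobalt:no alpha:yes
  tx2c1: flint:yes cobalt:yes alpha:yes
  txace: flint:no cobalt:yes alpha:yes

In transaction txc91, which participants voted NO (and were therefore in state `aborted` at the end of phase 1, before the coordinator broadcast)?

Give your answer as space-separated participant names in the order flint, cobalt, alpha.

Txn txc91 phase 1: flint yes -> prepared; cobalt yes -> prepared; alpha no -> aborted

Answer: alpha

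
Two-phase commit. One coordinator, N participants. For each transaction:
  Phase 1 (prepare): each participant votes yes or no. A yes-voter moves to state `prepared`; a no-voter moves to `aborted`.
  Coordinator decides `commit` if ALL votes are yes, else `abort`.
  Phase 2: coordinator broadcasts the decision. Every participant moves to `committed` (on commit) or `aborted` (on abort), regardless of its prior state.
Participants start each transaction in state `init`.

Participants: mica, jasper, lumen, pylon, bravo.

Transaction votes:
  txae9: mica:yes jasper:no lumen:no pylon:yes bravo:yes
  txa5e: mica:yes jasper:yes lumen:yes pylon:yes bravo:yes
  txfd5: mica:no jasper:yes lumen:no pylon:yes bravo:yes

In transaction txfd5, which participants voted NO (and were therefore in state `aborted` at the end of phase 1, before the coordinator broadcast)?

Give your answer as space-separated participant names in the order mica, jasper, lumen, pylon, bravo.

Txn txfd5 phase 1: mica no -> aborted; jasper yes -> prepared; lumen no -> aborted; pylon yes -> prepared; bravo yes -> prepared

Answer: mica lumen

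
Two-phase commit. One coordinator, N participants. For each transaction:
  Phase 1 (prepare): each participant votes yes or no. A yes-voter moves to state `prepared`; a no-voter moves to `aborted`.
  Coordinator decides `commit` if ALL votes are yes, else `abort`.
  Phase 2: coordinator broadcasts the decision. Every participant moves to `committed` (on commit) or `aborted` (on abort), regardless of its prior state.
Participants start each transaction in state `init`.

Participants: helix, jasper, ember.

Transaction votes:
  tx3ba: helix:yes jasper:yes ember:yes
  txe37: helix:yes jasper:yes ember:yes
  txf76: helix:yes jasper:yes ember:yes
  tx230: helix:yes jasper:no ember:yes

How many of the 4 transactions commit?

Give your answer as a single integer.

tx3ba: all yes -> commit (commits=1)
txe37: all yes -> commit (commits=2)
txf76: all yes -> commit (commits=3)
tx230: no from jasper -> abort (commits=3)

Answer: 3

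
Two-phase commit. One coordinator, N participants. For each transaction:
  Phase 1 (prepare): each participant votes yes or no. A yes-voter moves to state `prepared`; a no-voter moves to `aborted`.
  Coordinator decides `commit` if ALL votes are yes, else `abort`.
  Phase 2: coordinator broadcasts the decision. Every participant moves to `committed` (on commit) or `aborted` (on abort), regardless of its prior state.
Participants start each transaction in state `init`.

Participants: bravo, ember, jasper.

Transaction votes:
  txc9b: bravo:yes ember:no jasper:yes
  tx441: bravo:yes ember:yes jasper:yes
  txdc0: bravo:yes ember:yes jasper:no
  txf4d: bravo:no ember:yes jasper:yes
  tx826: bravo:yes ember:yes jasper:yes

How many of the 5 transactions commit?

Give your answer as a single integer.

Answer: 2

Derivation:
txc9b: no from ember -> abort (commits=0)
tx441: all yes -> commit (commits=1)
txdc0: no from jasper -> abort (commits=1)
txf4d: no from bravo -> abort (commits=1)
tx826: all yes -> commit (commits=2)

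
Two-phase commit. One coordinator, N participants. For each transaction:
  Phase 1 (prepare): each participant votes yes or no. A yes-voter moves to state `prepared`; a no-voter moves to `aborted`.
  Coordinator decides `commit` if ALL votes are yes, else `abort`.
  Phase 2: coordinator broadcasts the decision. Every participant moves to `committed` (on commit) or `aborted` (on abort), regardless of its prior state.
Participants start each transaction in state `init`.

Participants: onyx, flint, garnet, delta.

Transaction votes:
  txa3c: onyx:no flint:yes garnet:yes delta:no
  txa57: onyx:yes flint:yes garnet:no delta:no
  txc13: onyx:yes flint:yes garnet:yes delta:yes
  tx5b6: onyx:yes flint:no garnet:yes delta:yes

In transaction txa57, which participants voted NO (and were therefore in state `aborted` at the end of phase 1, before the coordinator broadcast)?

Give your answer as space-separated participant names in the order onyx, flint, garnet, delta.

Answer: garnet delta

Derivation:
Txn txa57 phase 1: onyx yes -> prepared; flint yes -> prepared; garnet no -> aborted; delta no -> aborted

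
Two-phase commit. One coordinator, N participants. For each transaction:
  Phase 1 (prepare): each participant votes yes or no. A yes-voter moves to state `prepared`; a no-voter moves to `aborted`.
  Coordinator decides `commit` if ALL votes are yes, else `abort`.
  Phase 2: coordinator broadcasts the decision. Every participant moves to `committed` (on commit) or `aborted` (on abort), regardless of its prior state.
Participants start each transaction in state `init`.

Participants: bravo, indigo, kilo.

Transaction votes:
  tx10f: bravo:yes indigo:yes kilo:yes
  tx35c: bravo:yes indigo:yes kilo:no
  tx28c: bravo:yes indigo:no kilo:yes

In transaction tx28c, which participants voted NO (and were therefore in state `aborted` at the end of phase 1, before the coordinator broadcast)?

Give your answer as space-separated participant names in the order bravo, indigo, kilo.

Txn tx28c phase 1: bravo yes -> prepared; indigo no -> aborted; kilo yes -> prepared

Answer: indigo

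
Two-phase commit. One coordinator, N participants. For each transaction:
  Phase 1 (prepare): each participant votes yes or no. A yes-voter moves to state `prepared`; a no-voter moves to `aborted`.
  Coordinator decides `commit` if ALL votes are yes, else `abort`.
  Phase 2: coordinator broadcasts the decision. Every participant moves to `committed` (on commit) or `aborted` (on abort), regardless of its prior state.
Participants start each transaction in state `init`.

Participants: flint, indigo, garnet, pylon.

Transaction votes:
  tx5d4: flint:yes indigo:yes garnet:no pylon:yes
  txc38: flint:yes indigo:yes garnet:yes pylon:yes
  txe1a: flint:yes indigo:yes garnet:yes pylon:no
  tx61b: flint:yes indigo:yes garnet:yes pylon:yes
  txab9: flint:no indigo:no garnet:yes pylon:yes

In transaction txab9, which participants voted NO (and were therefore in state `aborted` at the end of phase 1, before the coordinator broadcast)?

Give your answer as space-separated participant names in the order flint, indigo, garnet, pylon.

Answer: flint indigo

Derivation:
Txn txab9 phase 1: flint no -> aborted; indigo no -> aborted; garnet yes -> prepared; pylon yes -> prepared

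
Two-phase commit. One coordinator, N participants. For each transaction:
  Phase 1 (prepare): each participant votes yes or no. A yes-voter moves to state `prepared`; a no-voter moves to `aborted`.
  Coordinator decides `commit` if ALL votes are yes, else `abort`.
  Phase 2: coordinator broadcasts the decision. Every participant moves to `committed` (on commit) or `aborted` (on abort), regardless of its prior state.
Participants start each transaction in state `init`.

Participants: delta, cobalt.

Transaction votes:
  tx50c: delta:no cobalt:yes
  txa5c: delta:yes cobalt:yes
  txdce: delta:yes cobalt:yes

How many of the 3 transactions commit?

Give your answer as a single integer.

tx50c: no from delta -> abort (commits=0)
txa5c: all yes -> commit (commits=1)
txdce: all yes -> commit (commits=2)

Answer: 2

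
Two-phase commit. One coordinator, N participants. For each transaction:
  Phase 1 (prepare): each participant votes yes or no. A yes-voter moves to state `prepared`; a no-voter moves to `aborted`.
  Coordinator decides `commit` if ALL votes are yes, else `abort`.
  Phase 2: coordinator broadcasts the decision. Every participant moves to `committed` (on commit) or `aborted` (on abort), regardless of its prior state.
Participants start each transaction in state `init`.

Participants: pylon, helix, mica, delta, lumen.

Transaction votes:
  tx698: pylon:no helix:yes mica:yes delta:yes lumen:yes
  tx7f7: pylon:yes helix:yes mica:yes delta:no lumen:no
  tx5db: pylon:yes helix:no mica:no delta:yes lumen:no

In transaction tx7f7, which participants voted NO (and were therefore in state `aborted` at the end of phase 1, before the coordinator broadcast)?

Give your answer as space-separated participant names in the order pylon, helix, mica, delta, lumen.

Answer: delta lumen

Derivation:
Txn tx7f7 phase 1: pylon yes -> prepared; helix yes -> prepared; mica yes -> prepared; delta no -> aborted; lumen no -> aborted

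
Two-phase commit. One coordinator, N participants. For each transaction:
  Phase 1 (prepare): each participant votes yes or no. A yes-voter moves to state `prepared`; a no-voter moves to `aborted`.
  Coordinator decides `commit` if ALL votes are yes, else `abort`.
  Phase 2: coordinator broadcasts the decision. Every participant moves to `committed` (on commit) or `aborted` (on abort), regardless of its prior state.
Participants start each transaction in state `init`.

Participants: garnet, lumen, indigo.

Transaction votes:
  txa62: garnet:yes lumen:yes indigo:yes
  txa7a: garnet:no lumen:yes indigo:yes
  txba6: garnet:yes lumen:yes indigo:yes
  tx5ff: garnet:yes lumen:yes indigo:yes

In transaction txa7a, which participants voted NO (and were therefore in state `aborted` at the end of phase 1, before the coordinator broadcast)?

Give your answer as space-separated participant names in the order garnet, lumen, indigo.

Answer: garnet

Derivation:
Txn txa7a phase 1: garnet no -> aborted; lumen yes -> prepared; indigo yes -> prepared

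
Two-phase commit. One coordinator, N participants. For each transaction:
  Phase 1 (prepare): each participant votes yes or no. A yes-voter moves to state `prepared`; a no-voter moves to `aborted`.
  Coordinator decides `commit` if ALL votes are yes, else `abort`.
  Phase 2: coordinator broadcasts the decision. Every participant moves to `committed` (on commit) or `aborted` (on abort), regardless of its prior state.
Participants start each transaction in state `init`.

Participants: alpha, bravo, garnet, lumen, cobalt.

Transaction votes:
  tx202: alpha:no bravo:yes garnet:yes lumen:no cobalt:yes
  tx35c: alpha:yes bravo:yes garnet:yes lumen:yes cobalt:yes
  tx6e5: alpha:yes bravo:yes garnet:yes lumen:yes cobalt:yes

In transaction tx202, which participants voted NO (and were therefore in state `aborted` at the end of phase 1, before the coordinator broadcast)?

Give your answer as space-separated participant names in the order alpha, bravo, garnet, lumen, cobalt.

Answer: alpha lumen

Derivation:
Txn tx202 phase 1: alpha no -> aborted; bravo yes -> prepared; garnet yes -> prepared; lumen no -> aborted; cobalt yes -> prepared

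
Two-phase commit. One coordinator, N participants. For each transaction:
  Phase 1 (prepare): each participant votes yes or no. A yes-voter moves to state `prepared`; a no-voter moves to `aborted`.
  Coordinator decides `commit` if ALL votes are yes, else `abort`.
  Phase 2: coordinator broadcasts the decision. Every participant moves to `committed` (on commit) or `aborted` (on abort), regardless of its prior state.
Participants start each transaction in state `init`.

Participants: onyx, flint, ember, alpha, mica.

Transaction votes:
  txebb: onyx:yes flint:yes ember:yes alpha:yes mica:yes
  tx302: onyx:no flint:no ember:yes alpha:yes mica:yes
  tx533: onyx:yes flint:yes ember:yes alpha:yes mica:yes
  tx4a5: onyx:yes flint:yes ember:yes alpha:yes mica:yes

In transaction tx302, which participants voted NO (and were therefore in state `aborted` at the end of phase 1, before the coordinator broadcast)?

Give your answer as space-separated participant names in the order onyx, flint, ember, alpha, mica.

Answer: onyx flint

Derivation:
Txn tx302 phase 1: onyx no -> aborted; flint no -> aborted; ember yes -> prepared; alpha yes -> prepared; mica yes -> prepared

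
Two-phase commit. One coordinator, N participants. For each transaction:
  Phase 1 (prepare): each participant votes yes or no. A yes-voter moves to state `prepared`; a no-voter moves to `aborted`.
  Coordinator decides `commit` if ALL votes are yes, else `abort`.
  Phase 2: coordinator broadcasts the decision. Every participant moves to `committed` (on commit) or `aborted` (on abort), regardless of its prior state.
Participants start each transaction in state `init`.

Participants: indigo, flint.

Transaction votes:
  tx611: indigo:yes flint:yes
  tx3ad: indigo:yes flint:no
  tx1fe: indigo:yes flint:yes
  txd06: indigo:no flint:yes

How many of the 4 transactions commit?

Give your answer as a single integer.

tx611: all yes -> commit (commits=1)
tx3ad: no from flint -> abort (commits=1)
tx1fe: all yes -> commit (commits=2)
txd06: no from indigo -> abort (commits=2)

Answer: 2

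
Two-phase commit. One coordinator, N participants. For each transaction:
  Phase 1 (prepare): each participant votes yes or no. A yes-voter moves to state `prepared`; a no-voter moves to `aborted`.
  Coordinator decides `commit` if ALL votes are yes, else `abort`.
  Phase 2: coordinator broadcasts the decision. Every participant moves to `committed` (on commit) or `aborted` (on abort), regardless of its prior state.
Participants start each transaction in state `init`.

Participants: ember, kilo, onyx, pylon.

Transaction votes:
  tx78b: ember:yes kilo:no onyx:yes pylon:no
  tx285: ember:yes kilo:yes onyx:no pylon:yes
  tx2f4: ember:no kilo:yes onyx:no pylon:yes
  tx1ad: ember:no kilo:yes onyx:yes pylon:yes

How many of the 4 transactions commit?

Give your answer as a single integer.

Answer: 0

Derivation:
tx78b: no from kilo, pylon -> abort (commits=0)
tx285: no from onyx -> abort (commits=0)
tx2f4: no from ember, onyx -> abort (commits=0)
tx1ad: no from ember -> abort (commits=0)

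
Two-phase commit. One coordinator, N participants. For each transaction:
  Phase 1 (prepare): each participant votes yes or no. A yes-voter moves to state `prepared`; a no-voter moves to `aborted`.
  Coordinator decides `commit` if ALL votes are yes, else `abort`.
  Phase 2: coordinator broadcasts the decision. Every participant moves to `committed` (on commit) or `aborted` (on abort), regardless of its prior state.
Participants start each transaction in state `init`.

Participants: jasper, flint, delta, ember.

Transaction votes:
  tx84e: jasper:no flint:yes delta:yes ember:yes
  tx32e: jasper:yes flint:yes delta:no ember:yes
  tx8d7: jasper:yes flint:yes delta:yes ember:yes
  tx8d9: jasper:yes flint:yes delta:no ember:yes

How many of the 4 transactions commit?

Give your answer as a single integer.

Answer: 1

Derivation:
tx84e: no from jasper -> abort (commits=0)
tx32e: no from delta -> abort (commits=0)
tx8d7: all yes -> commit (commits=1)
tx8d9: no from delta -> abort (commits=1)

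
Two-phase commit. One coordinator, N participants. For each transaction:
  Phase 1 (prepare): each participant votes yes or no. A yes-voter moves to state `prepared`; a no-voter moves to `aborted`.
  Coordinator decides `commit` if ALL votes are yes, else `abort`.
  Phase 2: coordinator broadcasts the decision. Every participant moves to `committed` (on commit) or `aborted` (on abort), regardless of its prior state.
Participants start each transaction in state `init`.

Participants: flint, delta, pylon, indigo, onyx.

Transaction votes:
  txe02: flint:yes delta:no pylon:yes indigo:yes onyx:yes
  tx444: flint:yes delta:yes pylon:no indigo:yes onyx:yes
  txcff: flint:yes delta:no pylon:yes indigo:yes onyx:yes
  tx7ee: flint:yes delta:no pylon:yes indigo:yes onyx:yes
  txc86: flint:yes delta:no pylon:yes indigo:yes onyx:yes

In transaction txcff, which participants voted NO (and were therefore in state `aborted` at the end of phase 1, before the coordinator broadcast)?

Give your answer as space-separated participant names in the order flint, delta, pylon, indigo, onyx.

Txn txcff phase 1: flint yes -> prepared; delta no -> aborted; pylon yes -> prepared; indigo yes -> prepared; onyx yes -> prepared

Answer: delta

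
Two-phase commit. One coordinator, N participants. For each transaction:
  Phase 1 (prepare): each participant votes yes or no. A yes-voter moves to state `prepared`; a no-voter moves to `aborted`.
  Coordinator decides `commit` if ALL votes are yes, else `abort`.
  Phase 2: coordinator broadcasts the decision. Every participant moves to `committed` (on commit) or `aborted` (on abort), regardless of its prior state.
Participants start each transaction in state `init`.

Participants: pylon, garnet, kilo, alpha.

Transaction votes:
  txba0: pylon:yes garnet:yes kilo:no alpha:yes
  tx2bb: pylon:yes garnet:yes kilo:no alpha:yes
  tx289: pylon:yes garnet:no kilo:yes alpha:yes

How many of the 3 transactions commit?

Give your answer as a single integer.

txba0: no from kilo -> abort (commits=0)
tx2bb: no from kilo -> abort (commits=0)
tx289: no from garnet -> abort (commits=0)

Answer: 0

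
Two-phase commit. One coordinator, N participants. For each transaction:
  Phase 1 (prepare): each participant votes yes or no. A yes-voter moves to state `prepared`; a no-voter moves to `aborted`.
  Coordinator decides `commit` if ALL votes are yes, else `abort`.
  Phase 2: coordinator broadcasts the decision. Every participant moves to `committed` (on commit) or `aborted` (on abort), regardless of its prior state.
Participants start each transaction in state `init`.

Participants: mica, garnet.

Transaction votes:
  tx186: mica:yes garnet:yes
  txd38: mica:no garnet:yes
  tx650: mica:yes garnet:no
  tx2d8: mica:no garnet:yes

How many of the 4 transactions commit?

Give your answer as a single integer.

Answer: 1

Derivation:
tx186: all yes -> commit (commits=1)
txd38: no from mica -> abort (commits=1)
tx650: no from garnet -> abort (commits=1)
tx2d8: no from mica -> abort (commits=1)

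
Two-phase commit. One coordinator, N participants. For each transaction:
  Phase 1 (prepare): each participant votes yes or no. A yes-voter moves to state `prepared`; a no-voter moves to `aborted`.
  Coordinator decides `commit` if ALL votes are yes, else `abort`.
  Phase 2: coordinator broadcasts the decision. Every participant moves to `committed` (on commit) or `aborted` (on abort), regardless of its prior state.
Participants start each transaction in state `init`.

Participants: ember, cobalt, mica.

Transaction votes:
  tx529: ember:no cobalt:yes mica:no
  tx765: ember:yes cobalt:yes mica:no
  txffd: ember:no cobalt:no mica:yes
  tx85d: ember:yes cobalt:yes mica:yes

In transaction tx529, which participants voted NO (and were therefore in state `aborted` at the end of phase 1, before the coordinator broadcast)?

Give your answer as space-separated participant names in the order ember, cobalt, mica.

Txn tx529 phase 1: ember no -> aborted; cobalt yes -> prepared; mica no -> aborted

Answer: ember mica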